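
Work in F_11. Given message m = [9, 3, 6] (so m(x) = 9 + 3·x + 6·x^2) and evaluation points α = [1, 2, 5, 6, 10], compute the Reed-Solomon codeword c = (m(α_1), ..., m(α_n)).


c = [7, 6, 9, 1, 1]

Message polynomial: m(x) = 9 + 3·x + 6·x^2 (mod 11).
For each evaluation point α_i, compute m(α_i) mod 11:
  α_1 = 1: Horner steps 6 → 9 → 7, so m(1) = 7.
  α_2 = 2: Horner steps 6 → 4 → 6, so m(2) = 6.
  α_3 = 5: Horner steps 6 → 0 → 9, so m(5) = 9.
  α_4 = 6: Horner steps 6 → 6 → 1, so m(6) = 1.
  α_5 = 10: Horner steps 6 → 8 → 1, so m(10) = 1.
Codeword c = [7, 6, 9, 1, 1] ∈ F_11^5.


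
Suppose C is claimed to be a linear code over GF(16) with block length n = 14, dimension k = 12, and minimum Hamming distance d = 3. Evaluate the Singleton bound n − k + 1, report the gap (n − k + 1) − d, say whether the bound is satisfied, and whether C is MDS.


Singleton RHS = n − k + 1 = 3, slack = 0, bound satisfied, MDS.

Singleton bound: d ≤ n − k + 1.
Here n = 14, k = 12, so n − k + 1 = 3.
Given d = 3, check d ≤ 3: YES.
Slack = (n − k + 1) − d = 0.
The code is MDS (slack = 0).
Description: the claimed parameters are [14, 12, 3]_16; such a code would be MDS (meets Singleton bound).


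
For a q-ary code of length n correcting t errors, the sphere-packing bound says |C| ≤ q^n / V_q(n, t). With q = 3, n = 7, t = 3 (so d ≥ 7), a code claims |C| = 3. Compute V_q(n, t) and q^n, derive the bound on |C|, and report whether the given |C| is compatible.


V_q(n, t) = 379, q^n = 2187, Hamming bound = 5, |C| = 3 ≤ bound (satisfied).

Step 1: Compute V_q(n, t) = Σ_{j=0}^3 C(n, j) (q−1)^j.
  j = 0: C(7,0)·(2)^0 = 1·1 = 1.
  j = 1: C(7,1)·(2)^1 = 7·2 = 14.
  j = 2: C(7,2)·(2)^2 = 21·4 = 84.
  j = 3: C(7,3)·(2)^3 = 35·8 = 280.
  V_q(n, t) = 1 + 14 + 84 + 280 = 379.
Step 2: q^n = 3^7 = 2187.
Step 3: Hamming bound ⌊q^n / V_q(n,t)⌋ = ⌊2187/379⌋ = 5.
Step 4: Compare |C| = 3 to 5: satisfied.
The claimed |C| lies below the Hamming bound.


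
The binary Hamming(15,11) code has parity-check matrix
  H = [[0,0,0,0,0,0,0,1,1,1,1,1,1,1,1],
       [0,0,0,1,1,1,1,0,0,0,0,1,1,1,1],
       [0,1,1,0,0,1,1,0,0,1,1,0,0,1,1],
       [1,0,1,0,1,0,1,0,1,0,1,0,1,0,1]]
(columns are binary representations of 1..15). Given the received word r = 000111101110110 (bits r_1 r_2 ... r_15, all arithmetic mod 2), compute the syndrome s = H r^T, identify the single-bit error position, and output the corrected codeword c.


s = (1, 0, 1, 1)^T, error position = 11, corrected codeword c = 000111101100110

Compute s = H r^T mod 2 one row at a time:
  s_1 = 0 + 1 + 1 + 1 + 0 + 1 + 1 + 0 = 5 ≡ 1 (mod 2).
  s_2 = 1 + 1 + 1 + 1 + 0 + 1 + 1 + 0 = 6 ≡ 0 (mod 2).
  s_3 = 0 + 0 + 1 + 1 + 1 + 1 + 1 + 0 = 5 ≡ 1 (mod 2).
  s_4 = 0 + 0 + 1 + 1 + 1 + 1 + 1 + 0 = 5 ≡ 1 (mod 2).
s = (1, 0, 1, 1)^T — this equals column 11 of H (binary 1011), so error is at position 11.
Correct: flip bit 11 of r = 000111101110110 to get c = 000111101100110.


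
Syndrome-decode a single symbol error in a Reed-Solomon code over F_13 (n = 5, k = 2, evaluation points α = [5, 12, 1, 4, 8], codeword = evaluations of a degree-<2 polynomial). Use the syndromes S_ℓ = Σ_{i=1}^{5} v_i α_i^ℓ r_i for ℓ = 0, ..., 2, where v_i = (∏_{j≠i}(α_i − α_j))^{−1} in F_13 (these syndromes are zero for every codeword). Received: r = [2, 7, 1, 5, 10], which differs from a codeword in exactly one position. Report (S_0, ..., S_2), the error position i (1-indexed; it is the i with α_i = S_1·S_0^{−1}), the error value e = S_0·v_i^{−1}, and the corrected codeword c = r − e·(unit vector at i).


S = (2, 3, 11), error at position 5, error magnitude e = 4, c = [2, 7, 1, 5, 6].

Step 1: column multipliers v_i = (∏_{j≠i}(α_i − α_j))^{−1} mod 13.
  i = 1 (α = 5): (5−12)(5−1)(5−4)(5−8) = (−7)·4·1·(−3) = 84 ≡ 6, so v_1 = 6^{−1} = 11 (mod 13).
  i = 2 (α = 12): (12−5)(12−1)(12−4)(12−8) = 7·11·8·4 = 2464 ≡ 7, so v_2 = 7^{−1} = 2 (mod 13).
  i = 3 (α = 1): (1−5)(1−12)(1−4)(1−8) = (−4)·(−11)·(−3)·(−7) = 924 ≡ 1, so v_3 = 1^{−1} = 1 (mod 13).
  i = 4 (α = 4): (4−5)(4−12)(4−1)(4−8) = (−1)·(−8)·3·(−4) = −96 ≡ 8, so v_4 = 8^{−1} = 5 (mod 13).
  i = 5 (α = 8): (8−5)(8−12)(8−1)(8−4) = 3·(−4)·7·4 = −336 ≡ 2, so v_5 = 2^{−1} = 7 (mod 13).
  v = [11, 2, 1, 5, 7].
Step 2: syndromes of r = [2, 7, 1, 5, 10] (all sums mod 13).
  S_0 = Σ v_i r_i = 11·2 + 2·7 + 1·1 + 5·5 + 7·10 = 132 ≡ 2.
  S_1 = Σ v_i α_i r_i = 11·5·2 + 2·12·7 + 1·1·1 + 5·4·5 + 7·8·10 = 939 ≡ 3.
  α_i^2 mod 13 = [12, 1, 1, 3, 12].
  S_2 = Σ v_i α_i^2 r_i = 11·12·2 + 2·1·7 + 1·1·1 + 5·3·5 + 7·12·10 = 1194 ≡ 11.
  S = (2, 3, 11) ≠ 0, so r is not a codeword (an error is present).
Step 3: locate the error. For a single error e at position i, S_ℓ = v_i·e·α_i^ℓ, so α_err = S_1/S_0.
  S_0^{−1} = 2^{−1} = 7 (mod 13), so α_err = 3·7 = 21 ≡ 8 = α_5. Error position i = 5.
  Consistency check: S_2/S_1 = 11·9 = 99 ≡ 8 = α_err ✓ (single-error assumption holds).
Step 4: error magnitude e = S_0/v_5 = S_0·∏_{j≠5}(α_5 − α_j) = 2·2 = 4 ≡ 4 (mod 13).
Step 5: correct position 5: c_5 = r_5 − e = 10 − 4 ≡ 6 (mod 13). Hence c = [2, 7, 1, 5, 6].
  Check: interpolating c through the α_i gives m(x) = 4 + 10·x (degree < 2) with m(α_i) = c_i for every i, so c is indeed a codeword.


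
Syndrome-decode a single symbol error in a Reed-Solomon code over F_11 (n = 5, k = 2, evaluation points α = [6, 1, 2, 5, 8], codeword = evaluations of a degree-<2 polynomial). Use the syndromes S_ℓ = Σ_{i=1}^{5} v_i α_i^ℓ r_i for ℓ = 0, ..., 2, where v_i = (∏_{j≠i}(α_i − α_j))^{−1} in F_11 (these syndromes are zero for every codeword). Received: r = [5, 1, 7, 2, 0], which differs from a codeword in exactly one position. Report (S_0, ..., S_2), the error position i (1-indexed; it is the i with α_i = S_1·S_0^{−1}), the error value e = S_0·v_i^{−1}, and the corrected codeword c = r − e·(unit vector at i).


S = (5, 10, 9), error at position 3, error magnitude e = 3, c = [5, 1, 4, 2, 0].

Step 1: column multipliers v_i = (∏_{j≠i}(α_i − α_j))^{−1} mod 11.
  i = 1 (α = 6): (6−1)(6−2)(6−5)(6−8) = 5·4·1·(−2) = −40 ≡ 4, so v_1 = 4^{−1} = 3 (mod 11).
  i = 2 (α = 1): (1−6)(1−2)(1−5)(1−8) = (−5)·(−1)·(−4)·(−7) = 140 ≡ 8, so v_2 = 8^{−1} = 7 (mod 11).
  i = 3 (α = 2): (2−6)(2−1)(2−5)(2−8) = (−4)·1·(−3)·(−6) = −72 ≡ 5, so v_3 = 5^{−1} = 9 (mod 11).
  i = 4 (α = 5): (5−6)(5−1)(5−2)(5−8) = (−1)·4·3·(−3) = 36 ≡ 3, so v_4 = 3^{−1} = 4 (mod 11).
  i = 5 (α = 8): (8−6)(8−1)(8−2)(8−5) = 2·7·6·3 = 252 ≡ 10, so v_5 = 10^{−1} = 10 (mod 11).
  v = [3, 7, 9, 4, 10].
Step 2: syndromes of r = [5, 1, 7, 2, 0] (all sums mod 11).
  S_0 = Σ v_i r_i = 3·5 + 7·1 + 9·7 + 4·2 + 10·0 = 93 ≡ 5.
  S_1 = Σ v_i α_i r_i = 3·6·5 + 7·1·1 + 9·2·7 + 4·5·2 + 10·8·0 = 263 ≡ 10.
  α_i^2 mod 11 = [3, 1, 4, 3, 9].
  S_2 = Σ v_i α_i^2 r_i = 3·3·5 + 7·1·1 + 9·4·7 + 4·3·2 + 10·9·0 = 328 ≡ 9.
  S = (5, 10, 9) ≠ 0, so r is not a codeword (an error is present).
Step 3: locate the error. For a single error e at position i, S_ℓ = v_i·e·α_i^ℓ, so α_err = S_1/S_0.
  S_0^{−1} = 5^{−1} = 9 (mod 11), so α_err = 10·9 = 90 ≡ 2 = α_3. Error position i = 3.
  Consistency check: S_2/S_1 = 9·10 = 90 ≡ 2 = α_err ✓ (single-error assumption holds).
Step 4: error magnitude e = S_0/v_3 = S_0·∏_{j≠3}(α_3 − α_j) = 5·5 = 25 ≡ 3 (mod 11).
Step 5: correct position 3: c_3 = r_3 − e = 7 − 3 ≡ 4 (mod 11). Hence c = [5, 1, 4, 2, 0].
  Check: interpolating c through the α_i gives m(x) = 9 + 3·x (degree < 2) with m(α_i) = c_i for every i, so c is indeed a codeword.


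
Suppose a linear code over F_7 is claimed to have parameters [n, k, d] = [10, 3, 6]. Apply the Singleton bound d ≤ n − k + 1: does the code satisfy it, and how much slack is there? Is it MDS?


Singleton RHS = n − k + 1 = 8, slack = 2, bound satisfied, not MDS.

Singleton bound: d ≤ n − k + 1.
Here n = 10, k = 3, so n − k + 1 = 8.
Given d = 6, check d ≤ 8: YES.
Slack = (n − k + 1) − d = 2.
The code is NOT MDS (slack = 2 > 0).
Description: the claimed parameters are [10, 3, 6]_7; such a code would be non-MDS.


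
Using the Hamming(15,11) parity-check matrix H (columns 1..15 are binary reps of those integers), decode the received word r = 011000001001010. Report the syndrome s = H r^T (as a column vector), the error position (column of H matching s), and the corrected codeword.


s = (1, 0, 1, 0)^T, error position = 10, corrected codeword c = 011000001101010

Compute s = H r^T mod 2 one row at a time:
  s_1 = 0 + 1 + 0 + 0 + 1 + 0 + 1 + 0 = 3 ≡ 1 (mod 2).
  s_2 = 0 + 0 + 0 + 0 + 1 + 0 + 1 + 0 = 2 ≡ 0 (mod 2).
  s_3 = 1 + 1 + 0 + 0 + 0 + 0 + 1 + 0 = 3 ≡ 1 (mod 2).
  s_4 = 0 + 1 + 0 + 0 + 1 + 0 + 0 + 0 = 2 ≡ 0 (mod 2).
s = (1, 0, 1, 0)^T — this equals column 10 of H (binary 1010), so error is at position 10.
Correct: flip bit 10 of r = 011000001001010 to get c = 011000001101010.


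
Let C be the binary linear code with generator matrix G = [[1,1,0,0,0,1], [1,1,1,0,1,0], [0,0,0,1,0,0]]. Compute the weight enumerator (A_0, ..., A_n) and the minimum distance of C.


Weight distribution: A_0 = 1, A_1 = 1, A_3 = 2, A_4 = 3, A_5 = 1. Minimum distance d = 1.

Enumerate all 2^3 = 8 messages m ∈ F_2^3.
For each, compute codeword c = mG in F_2^6, then tally its weight.
  m = 000 → c = 000000, weight = 0.
  m = 100 → c = 110001, weight = 3.
  m = 010 → c = 111010, weight = 4.
  m = 110 → c = 001011, weight = 3.
  m = 001 → c = 000100, weight = 1.
  m = 101 → c = 110101, weight = 4.
  m = 011 → c = 111110, weight = 5.
  m = 111 → c = 001111, weight = 4.
Tally weights:
  weight 0: 1 codewords.
  weight 1: 1 codewords.
  weight 3: 2 codewords.
  weight 4: 3 codewords.
  weight 5: 1 codewords.
Minimum distance d = smallest w > 0 with A_w > 0 = 1.
Sanity: Σ A_w = 8 = 2^3 = 8 ✓.


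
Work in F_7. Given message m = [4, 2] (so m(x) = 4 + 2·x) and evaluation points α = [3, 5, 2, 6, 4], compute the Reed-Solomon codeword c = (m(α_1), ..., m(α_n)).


c = [3, 0, 1, 2, 5]

Message polynomial: m(x) = 4 + 2·x (mod 7).
For each evaluation point α_i, compute m(α_i) mod 7:
  α_1 = 3: Horner steps 2 → 3, so m(3) = 3.
  α_2 = 5: Horner steps 2 → 0, so m(5) = 0.
  α_3 = 2: Horner steps 2 → 1, so m(2) = 1.
  α_4 = 6: Horner steps 2 → 2, so m(6) = 2.
  α_5 = 4: Horner steps 2 → 5, so m(4) = 5.
Codeword c = [3, 0, 1, 2, 5] ∈ F_7^5.


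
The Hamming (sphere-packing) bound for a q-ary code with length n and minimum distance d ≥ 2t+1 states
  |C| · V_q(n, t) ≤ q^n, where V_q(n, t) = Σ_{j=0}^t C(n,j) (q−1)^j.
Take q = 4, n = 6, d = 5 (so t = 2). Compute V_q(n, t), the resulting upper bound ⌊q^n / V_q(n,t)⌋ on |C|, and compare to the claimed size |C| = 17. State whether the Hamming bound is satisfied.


V_q(n, t) = 154, q^n = 4096, Hamming bound = 26, |C| = 17 ≤ bound (satisfied).

Step 1: Compute V_q(n, t) = Σ_{j=0}^2 C(n, j) (q−1)^j.
  j = 0: C(6,0)·(3)^0 = 1·1 = 1.
  j = 1: C(6,1)·(3)^1 = 6·3 = 18.
  j = 2: C(6,2)·(3)^2 = 15·9 = 135.
  V_q(n, t) = 1 + 18 + 135 = 154.
Step 2: q^n = 4^6 = 4096.
Step 3: Hamming bound ⌊q^n / V_q(n,t)⌋ = ⌊4096/154⌋ = 26.
Step 4: Compare |C| = 17 to 26: satisfied.
The claimed |C| lies below the Hamming bound.


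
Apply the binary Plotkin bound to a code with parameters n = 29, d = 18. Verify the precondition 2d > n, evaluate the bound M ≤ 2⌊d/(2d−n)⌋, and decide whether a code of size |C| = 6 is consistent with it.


Plotkin bound M ≤ 4; given |C| = 6 > bound (violated).

Check applicability: 2d = 36, n = 29.
2d − n = 7 > 0, so Plotkin applies.
Compute d/(2d−n) = 18/7 ≈ 2.5714.
⌊d/(2d−n)⌋ = 2.
Plotkin bound: M ≤ 2·2 = 4.
Given |C| = 6, check: VIOLATED.
This |C| is above the Plotkin bound, so no binary code with n = 29, d = 18 and 6 codewords exists.


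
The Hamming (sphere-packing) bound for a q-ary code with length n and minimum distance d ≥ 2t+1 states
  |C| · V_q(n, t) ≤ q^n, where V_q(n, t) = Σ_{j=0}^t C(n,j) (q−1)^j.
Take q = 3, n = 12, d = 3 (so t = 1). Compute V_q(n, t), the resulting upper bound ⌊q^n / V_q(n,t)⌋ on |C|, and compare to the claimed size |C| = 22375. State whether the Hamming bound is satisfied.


V_q(n, t) = 25, q^n = 531441, Hamming bound = 21257, |C| = 22375 > bound (violated).

Step 1: Compute V_q(n, t) = Σ_{j=0}^1 C(n, j) (q−1)^j.
  j = 0: C(12,0)·(2)^0 = 1·1 = 1.
  j = 1: C(12,1)·(2)^1 = 12·2 = 24.
  V_q(n, t) = 1 + 24 = 25.
Step 2: q^n = 3^12 = 531441.
Step 3: Hamming bound ⌊q^n / V_q(n,t)⌋ = ⌊531441/25⌋ = 21257.
Step 4: Compare |C| = 22375 to 21257: violated.
The claimed |C| lies above the Hamming bound, so no 3-ary code of length 12 with d ≥ 3 can have 22375 codewords.


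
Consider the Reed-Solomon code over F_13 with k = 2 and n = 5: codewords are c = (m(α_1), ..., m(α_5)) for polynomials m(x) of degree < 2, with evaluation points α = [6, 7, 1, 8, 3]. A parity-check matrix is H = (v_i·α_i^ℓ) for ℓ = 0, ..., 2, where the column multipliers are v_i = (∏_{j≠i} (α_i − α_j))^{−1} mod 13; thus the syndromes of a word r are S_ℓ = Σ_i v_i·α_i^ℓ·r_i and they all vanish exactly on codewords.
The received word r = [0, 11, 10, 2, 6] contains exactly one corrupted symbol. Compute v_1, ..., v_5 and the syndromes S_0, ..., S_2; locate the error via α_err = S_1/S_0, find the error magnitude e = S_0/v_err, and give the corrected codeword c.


S = (9, 7, 4), error at position 4, error magnitude e = 6, c = [0, 11, 10, 9, 6].

Step 1: column multipliers v_i = (∏_{j≠i}(α_i − α_j))^{−1} mod 13.
  i = 1 (α = 6): (6−7)(6−1)(6−8)(6−3) = (−1)·5·(−2)·3 = 30 ≡ 4, so v_1 = 4^{−1} = 10 (mod 13).
  i = 2 (α = 7): (7−6)(7−1)(7−8)(7−3) = 1·6·(−1)·4 = −24 ≡ 2, so v_2 = 2^{−1} = 7 (mod 13).
  i = 3 (α = 1): (1−6)(1−7)(1−8)(1−3) = (−5)·(−6)·(−7)·(−2) = 420 ≡ 4, so v_3 = 4^{−1} = 10 (mod 13).
  i = 4 (α = 8): (8−6)(8−7)(8−1)(8−3) = 2·1·7·5 = 70 ≡ 5, so v_4 = 5^{−1} = 8 (mod 13).
  i = 5 (α = 3): (3−6)(3−7)(3−1)(3−8) = (−3)·(−4)·2·(−5) = −120 ≡ 10, so v_5 = 10^{−1} = 4 (mod 13).
  v = [10, 7, 10, 8, 4].
Step 2: syndromes of r = [0, 11, 10, 2, 6] (all sums mod 13).
  S_0 = Σ v_i r_i = 10·0 + 7·11 + 10·10 + 8·2 + 4·6 = 217 ≡ 9.
  S_1 = Σ v_i α_i r_i = 10·6·0 + 7·7·11 + 10·1·10 + 8·8·2 + 4·3·6 = 839 ≡ 7.
  α_i^2 mod 13 = [10, 10, 1, 12, 9].
  S_2 = Σ v_i α_i^2 r_i = 10·10·0 + 7·10·11 + 10·1·10 + 8·12·2 + 4·9·6 = 1278 ≡ 4.
  S = (9, 7, 4) ≠ 0, so r is not a codeword (an error is present).
Step 3: locate the error. For a single error e at position i, S_ℓ = v_i·e·α_i^ℓ, so α_err = S_1/S_0.
  S_0^{−1} = 9^{−1} = 3 (mod 13), so α_err = 7·3 = 21 ≡ 8 = α_4. Error position i = 4.
  Consistency check: S_2/S_1 = 4·2 = 8 ≡ 8 = α_err ✓ (single-error assumption holds).
Step 4: error magnitude e = S_0/v_4 = S_0·∏_{j≠4}(α_4 − α_j) = 9·5 = 45 ≡ 6 (mod 13).
Step 5: correct position 4: c_4 = r_4 − e = 2 − 6 ≡ 9 (mod 13). Hence c = [0, 11, 10, 9, 6].
  Check: interpolating c through the α_i gives m(x) = 12 + 11·x (degree < 2) with m(α_i) = c_i for every i, so c is indeed a codeword.


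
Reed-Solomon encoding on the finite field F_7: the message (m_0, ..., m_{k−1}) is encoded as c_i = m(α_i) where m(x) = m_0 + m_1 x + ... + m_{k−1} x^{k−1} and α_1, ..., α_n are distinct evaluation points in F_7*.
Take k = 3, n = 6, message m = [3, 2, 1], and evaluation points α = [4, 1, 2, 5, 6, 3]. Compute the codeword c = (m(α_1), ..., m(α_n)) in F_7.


c = [6, 6, 4, 3, 2, 4]

Message polynomial: m(x) = 3 + 2·x + 1·x^2 (mod 7).
For each evaluation point α_i, compute m(α_i) mod 7:
  α_1 = 4: Horner steps 1 → 6 → 6, so m(4) = 6.
  α_2 = 1: Horner steps 1 → 3 → 6, so m(1) = 6.
  α_3 = 2: Horner steps 1 → 4 → 4, so m(2) = 4.
  α_4 = 5: Horner steps 1 → 0 → 3, so m(5) = 3.
  α_5 = 6: Horner steps 1 → 1 → 2, so m(6) = 2.
  α_6 = 3: Horner steps 1 → 5 → 4, so m(3) = 4.
Codeword c = [6, 6, 4, 3, 2, 4] ∈ F_7^6.


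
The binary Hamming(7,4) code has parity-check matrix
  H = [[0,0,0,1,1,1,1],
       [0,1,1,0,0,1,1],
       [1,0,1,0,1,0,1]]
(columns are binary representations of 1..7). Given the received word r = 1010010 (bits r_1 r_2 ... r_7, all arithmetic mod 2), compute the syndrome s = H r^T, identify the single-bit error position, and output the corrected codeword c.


s = (1, 0, 0)^T, error position = 4, corrected codeword c = 1011010

Compute s = H r^T mod 2 one row at a time:
  s_1 = 0 + 0 + 1 + 0 = 1 ≡ 1 (mod 2).
  s_2 = 0 + 1 + 1 + 0 = 2 ≡ 0 (mod 2).
  s_3 = 1 + 1 + 0 + 0 = 2 ≡ 0 (mod 2).
s = (1, 0, 0)^T — this equals column 4 of H (binary 100), so error is at position 4.
Correct: flip bit 4 of r = 1010010 to get c = 1011010.


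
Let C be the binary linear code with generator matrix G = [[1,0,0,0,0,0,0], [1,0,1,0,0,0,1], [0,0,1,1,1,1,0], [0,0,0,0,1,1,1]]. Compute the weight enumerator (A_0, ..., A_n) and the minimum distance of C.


Weight distribution: A_0 = 1, A_1 = 2, A_2 = 2, A_3 = 4, A_4 = 5, A_5 = 2. Minimum distance d = 1.

Enumerate all 2^4 = 16 messages m ∈ F_2^4.
For each, compute codeword c = mG in F_2^7, then tally its weight.
  m = 0000 → c = 0000000, weight = 0.
  m = 1000 → c = 1000000, weight = 1.
  m = 0100 → c = 1010001, weight = 3.
  m = 1100 → c = 0010001, weight = 2.
  m = 0010 → c = 0011110, weight = 4.
  m = 1010 → c = 1011110, weight = 5.
  m = 0110 → c = 1001111, weight = 5.
  m = 1110 → c = 0001111, weight = 4.
  m = 0001 → c = 0000111, weight = 3.
  m = 1001 → c = 1000111, weight = 4.
  m = 0101 → c = 1010110, weight = 4.
  m = 1101 → c = 0010110, weight = 3.
  m = 0011 → c = 0011001, weight = 3.
  m = 1011 → c = 1011001, weight = 4.
  m = 0111 → c = 1001000, weight = 2.
  m = 1111 → c = 0001000, weight = 1.
Tally weights:
  weight 0: 1 codewords.
  weight 1: 2 codewords.
  weight 2: 2 codewords.
  weight 3: 4 codewords.
  weight 4: 5 codewords.
  weight 5: 2 codewords.
Minimum distance d = smallest w > 0 with A_w > 0 = 1.
Sanity: Σ A_w = 16 = 2^4 = 16 ✓.


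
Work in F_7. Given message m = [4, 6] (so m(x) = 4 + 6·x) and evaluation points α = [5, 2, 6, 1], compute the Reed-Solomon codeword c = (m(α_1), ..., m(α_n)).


c = [6, 2, 5, 3]

Message polynomial: m(x) = 4 + 6·x (mod 7).
For each evaluation point α_i, compute m(α_i) mod 7:
  α_1 = 5: Horner steps 6 → 6, so m(5) = 6.
  α_2 = 2: Horner steps 6 → 2, so m(2) = 2.
  α_3 = 6: Horner steps 6 → 5, so m(6) = 5.
  α_4 = 1: Horner steps 6 → 3, so m(1) = 3.
Codeword c = [6, 2, 5, 3] ∈ F_7^4.


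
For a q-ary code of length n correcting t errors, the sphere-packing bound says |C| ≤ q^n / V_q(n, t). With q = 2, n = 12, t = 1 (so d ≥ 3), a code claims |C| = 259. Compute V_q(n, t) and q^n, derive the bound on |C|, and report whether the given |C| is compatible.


V_q(n, t) = 13, q^n = 4096, Hamming bound = 315, |C| = 259 ≤ bound (satisfied).

Step 1: Compute V_q(n, t) = Σ_{j=0}^1 C(n, j) (q−1)^j.
  j = 0: C(12,0)·(1)^0 = 1·1 = 1.
  j = 1: C(12,1)·(1)^1 = 12·1 = 12.
  V_q(n, t) = 1 + 12 = 13.
Step 2: q^n = 2^12 = 4096.
Step 3: Hamming bound ⌊q^n / V_q(n,t)⌋ = ⌊4096/13⌋ = 315.
Step 4: Compare |C| = 259 to 315: satisfied.
The claimed |C| lies below the Hamming bound.


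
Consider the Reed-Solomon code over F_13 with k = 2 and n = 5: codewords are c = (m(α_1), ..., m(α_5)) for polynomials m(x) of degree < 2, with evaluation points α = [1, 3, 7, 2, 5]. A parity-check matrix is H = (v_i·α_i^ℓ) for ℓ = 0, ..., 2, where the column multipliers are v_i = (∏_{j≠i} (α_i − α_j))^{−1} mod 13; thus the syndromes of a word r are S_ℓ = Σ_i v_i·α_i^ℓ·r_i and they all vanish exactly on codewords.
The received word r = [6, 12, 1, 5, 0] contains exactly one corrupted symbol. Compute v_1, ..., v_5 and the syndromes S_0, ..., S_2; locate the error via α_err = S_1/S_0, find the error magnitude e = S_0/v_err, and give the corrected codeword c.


S = (11, 11, 11), error at position 1, error magnitude e = 8, c = [11, 12, 1, 5, 0].

Step 1: column multipliers v_i = (∏_{j≠i}(α_i − α_j))^{−1} mod 13.
  i = 1 (α = 1): (1−3)(1−7)(1−2)(1−5) = (−2)·(−6)·(−1)·(−4) = 48 ≡ 9, so v_1 = 9^{−1} = 3 (mod 13).
  i = 2 (α = 3): (3−1)(3−7)(3−2)(3−5) = 2·(−4)·1·(−2) = 16 ≡ 3, so v_2 = 3^{−1} = 9 (mod 13).
  i = 3 (α = 7): (7−1)(7−3)(7−2)(7−5) = 6·4·5·2 = 240 ≡ 6, so v_3 = 6^{−1} = 11 (mod 13).
  i = 4 (α = 2): (2−1)(2−3)(2−7)(2−5) = 1·(−1)·(−5)·(−3) = −15 ≡ 11, so v_4 = 11^{−1} = 6 (mod 13).
  i = 5 (α = 5): (5−1)(5−3)(5−7)(5−2) = 4·2·(−2)·3 = −48 ≡ 4, so v_5 = 4^{−1} = 10 (mod 13).
  v = [3, 9, 11, 6, 10].
Step 2: syndromes of r = [6, 12, 1, 5, 0] (all sums mod 13).
  S_0 = Σ v_i r_i = 3·6 + 9·12 + 11·1 + 6·5 + 10·0 = 167 ≡ 11.
  S_1 = Σ v_i α_i r_i = 3·1·6 + 9·3·12 + 11·7·1 + 6·2·5 + 10·5·0 = 479 ≡ 11.
  α_i^2 mod 13 = [1, 9, 10, 4, 12].
  S_2 = Σ v_i α_i^2 r_i = 3·1·6 + 9·9·12 + 11·10·1 + 6·4·5 + 10·12·0 = 1220 ≡ 11.
  S = (11, 11, 11) ≠ 0, so r is not a codeword (an error is present).
Step 3: locate the error. For a single error e at position i, S_ℓ = v_i·e·α_i^ℓ, so α_err = S_1/S_0.
  S_0^{−1} = 11^{−1} = 6 (mod 13), so α_err = 11·6 = 66 ≡ 1 = α_1. Error position i = 1.
  Consistency check: S_2/S_1 = 11·6 = 66 ≡ 1 = α_err ✓ (single-error assumption holds).
Step 4: error magnitude e = S_0/v_1 = S_0·∏_{j≠1}(α_1 − α_j) = 11·9 = 99 ≡ 8 (mod 13).
Step 5: correct position 1: c_1 = r_1 − e = 6 − 8 ≡ 11 (mod 13). Hence c = [11, 12, 1, 5, 0].
  Check: interpolating c through the α_i gives m(x) = 4 + 7·x (degree < 2) with m(α_i) = c_i for every i, so c is indeed a codeword.


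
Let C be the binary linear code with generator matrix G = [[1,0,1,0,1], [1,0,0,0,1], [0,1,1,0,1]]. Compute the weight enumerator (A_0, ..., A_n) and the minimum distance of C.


Weight distribution: A_0 = 1, A_1 = 1, A_2 = 3, A_3 = 3. Minimum distance d = 1.

Enumerate all 2^3 = 8 messages m ∈ F_2^3.
For each, compute codeword c = mG in F_2^5, then tally its weight.
  m = 000 → c = 00000, weight = 0.
  m = 100 → c = 10101, weight = 3.
  m = 010 → c = 10001, weight = 2.
  m = 110 → c = 00100, weight = 1.
  m = 001 → c = 01101, weight = 3.
  m = 101 → c = 11000, weight = 2.
  m = 011 → c = 11100, weight = 3.
  m = 111 → c = 01001, weight = 2.
Tally weights:
  weight 0: 1 codewords.
  weight 1: 1 codewords.
  weight 2: 3 codewords.
  weight 3: 3 codewords.
Minimum distance d = smallest w > 0 with A_w > 0 = 1.
Sanity: Σ A_w = 8 = 2^3 = 8 ✓.


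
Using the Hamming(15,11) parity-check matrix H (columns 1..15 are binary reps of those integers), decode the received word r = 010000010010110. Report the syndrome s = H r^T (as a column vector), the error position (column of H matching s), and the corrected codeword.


s = (0, 0, 1, 0)^T, error position = 2, corrected codeword c = 000000010010110

Compute s = H r^T mod 2 one row at a time:
  s_1 = 1 + 0 + 0 + 1 + 0 + 1 + 1 + 0 = 4 ≡ 0 (mod 2).
  s_2 = 0 + 0 + 0 + 0 + 0 + 1 + 1 + 0 = 2 ≡ 0 (mod 2).
  s_3 = 1 + 0 + 0 + 0 + 0 + 1 + 1 + 0 = 3 ≡ 1 (mod 2).
  s_4 = 0 + 0 + 0 + 0 + 0 + 1 + 1 + 0 = 2 ≡ 0 (mod 2).
s = (0, 0, 1, 0)^T — this equals column 2 of H (binary 0010), so error is at position 2.
Correct: flip bit 2 of r = 010000010010110 to get c = 000000010010110.


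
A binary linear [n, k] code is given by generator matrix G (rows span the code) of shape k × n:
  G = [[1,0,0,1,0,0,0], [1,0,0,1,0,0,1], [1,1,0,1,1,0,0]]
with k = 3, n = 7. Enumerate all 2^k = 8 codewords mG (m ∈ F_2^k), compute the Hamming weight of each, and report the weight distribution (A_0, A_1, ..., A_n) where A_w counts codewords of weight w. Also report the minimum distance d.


Weight distribution: A_0 = 1, A_1 = 1, A_2 = 2, A_3 = 2, A_4 = 1, A_5 = 1. Minimum distance d = 1.

Enumerate all 2^3 = 8 messages m ∈ F_2^3.
For each, compute codeword c = mG in F_2^7, then tally its weight.
  m = 000 → c = 0000000, weight = 0.
  m = 100 → c = 1001000, weight = 2.
  m = 010 → c = 1001001, weight = 3.
  m = 110 → c = 0000001, weight = 1.
  m = 001 → c = 1101100, weight = 4.
  m = 101 → c = 0100100, weight = 2.
  m = 011 → c = 0100101, weight = 3.
  m = 111 → c = 1101101, weight = 5.
Tally weights:
  weight 0: 1 codewords.
  weight 1: 1 codewords.
  weight 2: 2 codewords.
  weight 3: 2 codewords.
  weight 4: 1 codewords.
  weight 5: 1 codewords.
Minimum distance d = smallest w > 0 with A_w > 0 = 1.
Sanity: Σ A_w = 8 = 2^3 = 8 ✓.


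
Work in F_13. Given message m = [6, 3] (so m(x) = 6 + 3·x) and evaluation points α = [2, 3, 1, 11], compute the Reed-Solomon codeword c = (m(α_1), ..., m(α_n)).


c = [12, 2, 9, 0]

Message polynomial: m(x) = 6 + 3·x (mod 13).
For each evaluation point α_i, compute m(α_i) mod 13:
  α_1 = 2: Horner steps 3 → 12, so m(2) = 12.
  α_2 = 3: Horner steps 3 → 2, so m(3) = 2.
  α_3 = 1: Horner steps 3 → 9, so m(1) = 9.
  α_4 = 11: Horner steps 3 → 0, so m(11) = 0.
Codeword c = [12, 2, 9, 0] ∈ F_13^4.


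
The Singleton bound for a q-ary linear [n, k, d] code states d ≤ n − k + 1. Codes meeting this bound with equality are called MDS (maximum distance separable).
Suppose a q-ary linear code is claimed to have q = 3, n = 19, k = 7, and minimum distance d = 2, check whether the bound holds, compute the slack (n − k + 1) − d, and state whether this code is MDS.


Singleton RHS = n − k + 1 = 13, slack = 11, bound satisfied, not MDS.

Singleton bound: d ≤ n − k + 1.
Here n = 19, k = 7, so n − k + 1 = 13.
Given d = 2, check d ≤ 13: YES.
Slack = (n − k + 1) − d = 11.
The code is NOT MDS (slack = 11 > 0).
Description: the claimed parameters are [19, 7, 2]_3; such a code would be non-MDS.


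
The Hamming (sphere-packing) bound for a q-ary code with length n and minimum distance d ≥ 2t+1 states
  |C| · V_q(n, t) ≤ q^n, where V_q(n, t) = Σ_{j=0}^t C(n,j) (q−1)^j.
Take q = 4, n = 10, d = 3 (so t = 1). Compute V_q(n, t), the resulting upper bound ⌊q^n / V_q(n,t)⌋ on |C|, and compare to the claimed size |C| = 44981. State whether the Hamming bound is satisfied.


V_q(n, t) = 31, q^n = 1048576, Hamming bound = 33825, |C| = 44981 > bound (violated).

Step 1: Compute V_q(n, t) = Σ_{j=0}^1 C(n, j) (q−1)^j.
  j = 0: C(10,0)·(3)^0 = 1·1 = 1.
  j = 1: C(10,1)·(3)^1 = 10·3 = 30.
  V_q(n, t) = 1 + 30 = 31.
Step 2: q^n = 4^10 = 1048576.
Step 3: Hamming bound ⌊q^n / V_q(n,t)⌋ = ⌊1048576/31⌋ = 33825.
Step 4: Compare |C| = 44981 to 33825: violated.
The claimed |C| lies above the Hamming bound, so no 4-ary code of length 10 with d ≥ 3 can have 44981 codewords.


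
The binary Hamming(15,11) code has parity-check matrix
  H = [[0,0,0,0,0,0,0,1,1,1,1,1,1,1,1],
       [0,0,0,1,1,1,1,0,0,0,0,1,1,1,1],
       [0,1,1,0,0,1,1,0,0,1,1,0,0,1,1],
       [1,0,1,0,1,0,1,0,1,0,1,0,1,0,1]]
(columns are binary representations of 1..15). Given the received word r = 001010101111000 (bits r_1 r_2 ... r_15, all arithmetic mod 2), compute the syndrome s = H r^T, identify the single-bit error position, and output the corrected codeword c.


s = (0, 1, 0, 1)^T, error position = 5, corrected codeword c = 001000101111000

Compute s = H r^T mod 2 one row at a time:
  s_1 = 0 + 1 + 1 + 1 + 1 + 0 + 0 + 0 = 4 ≡ 0 (mod 2).
  s_2 = 0 + 1 + 0 + 1 + 1 + 0 + 0 + 0 = 3 ≡ 1 (mod 2).
  s_3 = 0 + 1 + 0 + 1 + 1 + 1 + 0 + 0 = 4 ≡ 0 (mod 2).
  s_4 = 0 + 1 + 1 + 1 + 1 + 1 + 0 + 0 = 5 ≡ 1 (mod 2).
s = (0, 1, 0, 1)^T — this equals column 5 of H (binary 0101), so error is at position 5.
Correct: flip bit 5 of r = 001010101111000 to get c = 001000101111000.


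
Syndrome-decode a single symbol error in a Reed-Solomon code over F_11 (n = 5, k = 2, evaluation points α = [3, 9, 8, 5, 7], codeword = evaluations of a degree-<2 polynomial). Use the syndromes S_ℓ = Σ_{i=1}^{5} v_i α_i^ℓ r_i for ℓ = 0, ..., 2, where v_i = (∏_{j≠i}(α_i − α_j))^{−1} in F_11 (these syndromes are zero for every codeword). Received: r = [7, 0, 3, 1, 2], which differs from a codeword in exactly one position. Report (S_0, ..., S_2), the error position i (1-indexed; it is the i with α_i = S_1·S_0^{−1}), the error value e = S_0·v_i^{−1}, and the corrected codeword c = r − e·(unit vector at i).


S = (8, 1, 7), error at position 5, error magnitude e = 7, c = [7, 0, 3, 1, 6].

Step 1: column multipliers v_i = (∏_{j≠i}(α_i − α_j))^{−1} mod 11.
  i = 1 (α = 3): (3−9)(3−8)(3−5)(3−7) = (−6)·(−5)·(−2)·(−4) = 240 ≡ 9, so v_1 = 9^{−1} = 5 (mod 11).
  i = 2 (α = 9): (9−3)(9−8)(9−5)(9−7) = 6·1·4·2 = 48 ≡ 4, so v_2 = 4^{−1} = 3 (mod 11).
  i = 3 (α = 8): (8−3)(8−9)(8−5)(8−7) = 5·(−1)·3·1 = −15 ≡ 7, so v_3 = 7^{−1} = 8 (mod 11).
  i = 4 (α = 5): (5−3)(5−9)(5−8)(5−7) = 2·(−4)·(−3)·(−2) = −48 ≡ 7, so v_4 = 7^{−1} = 8 (mod 11).
  i = 5 (α = 7): (7−3)(7−9)(7−8)(7−5) = 4·(−2)·(−1)·2 = 16 ≡ 5, so v_5 = 5^{−1} = 9 (mod 11).
  v = [5, 3, 8, 8, 9].
Step 2: syndromes of r = [7, 0, 3, 1, 2] (all sums mod 11).
  S_0 = Σ v_i r_i = 5·7 + 3·0 + 8·3 + 8·1 + 9·2 = 85 ≡ 8.
  S_1 = Σ v_i α_i r_i = 5·3·7 + 3·9·0 + 8·8·3 + 8·5·1 + 9·7·2 = 463 ≡ 1.
  α_i^2 mod 11 = [9, 4, 9, 3, 5].
  S_2 = Σ v_i α_i^2 r_i = 5·9·7 + 3·4·0 + 8·9·3 + 8·3·1 + 9·5·2 = 645 ≡ 7.
  S = (8, 1, 7) ≠ 0, so r is not a codeword (an error is present).
Step 3: locate the error. For a single error e at position i, S_ℓ = v_i·e·α_i^ℓ, so α_err = S_1/S_0.
  S_0^{−1} = 8^{−1} = 7 (mod 11), so α_err = 1·7 = 7 ≡ 7 = α_5. Error position i = 5.
  Consistency check: S_2/S_1 = 7·1 = 7 ≡ 7 = α_err ✓ (single-error assumption holds).
Step 4: error magnitude e = S_0/v_5 = S_0·∏_{j≠5}(α_5 − α_j) = 8·5 = 40 ≡ 7 (mod 11).
Step 5: correct position 5: c_5 = r_5 − e = 2 − 7 ≡ 6 (mod 11). Hence c = [7, 0, 3, 1, 6].
  Check: interpolating c through the α_i gives m(x) = 5 + 8·x (degree < 2) with m(α_i) = c_i for every i, so c is indeed a codeword.


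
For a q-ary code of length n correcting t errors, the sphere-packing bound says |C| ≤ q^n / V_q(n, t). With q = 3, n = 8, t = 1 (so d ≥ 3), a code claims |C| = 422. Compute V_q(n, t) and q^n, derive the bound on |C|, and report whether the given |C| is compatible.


V_q(n, t) = 17, q^n = 6561, Hamming bound = 385, |C| = 422 > bound (violated).

Step 1: Compute V_q(n, t) = Σ_{j=0}^1 C(n, j) (q−1)^j.
  j = 0: C(8,0)·(2)^0 = 1·1 = 1.
  j = 1: C(8,1)·(2)^1 = 8·2 = 16.
  V_q(n, t) = 1 + 16 = 17.
Step 2: q^n = 3^8 = 6561.
Step 3: Hamming bound ⌊q^n / V_q(n,t)⌋ = ⌊6561/17⌋ = 385.
Step 4: Compare |C| = 422 to 385: violated.
The claimed |C| lies above the Hamming bound, so no 3-ary code of length 8 with d ≥ 3 can have 422 codewords.


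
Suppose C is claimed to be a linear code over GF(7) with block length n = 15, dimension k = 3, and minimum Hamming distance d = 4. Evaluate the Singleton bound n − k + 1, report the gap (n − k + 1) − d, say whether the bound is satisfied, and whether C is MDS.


Singleton RHS = n − k + 1 = 13, slack = 9, bound satisfied, not MDS.

Singleton bound: d ≤ n − k + 1.
Here n = 15, k = 3, so n − k + 1 = 13.
Given d = 4, check d ≤ 13: YES.
Slack = (n − k + 1) − d = 9.
The code is NOT MDS (slack = 9 > 0).
Description: the claimed parameters are [15, 3, 4]_7; such a code would be non-MDS.


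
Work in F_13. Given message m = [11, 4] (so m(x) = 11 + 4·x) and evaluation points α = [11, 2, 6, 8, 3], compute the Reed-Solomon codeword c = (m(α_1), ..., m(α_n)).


c = [3, 6, 9, 4, 10]

Message polynomial: m(x) = 11 + 4·x (mod 13).
For each evaluation point α_i, compute m(α_i) mod 13:
  α_1 = 11: Horner steps 4 → 3, so m(11) = 3.
  α_2 = 2: Horner steps 4 → 6, so m(2) = 6.
  α_3 = 6: Horner steps 4 → 9, so m(6) = 9.
  α_4 = 8: Horner steps 4 → 4, so m(8) = 4.
  α_5 = 3: Horner steps 4 → 10, so m(3) = 10.
Codeword c = [3, 6, 9, 4, 10] ∈ F_13^5.


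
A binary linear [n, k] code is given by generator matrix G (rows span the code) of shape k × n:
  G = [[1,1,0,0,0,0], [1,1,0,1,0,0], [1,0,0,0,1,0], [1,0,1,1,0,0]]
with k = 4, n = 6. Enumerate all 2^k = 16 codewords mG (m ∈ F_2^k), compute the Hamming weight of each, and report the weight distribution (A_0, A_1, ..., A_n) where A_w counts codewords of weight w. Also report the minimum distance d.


Weight distribution: A_0 = 1, A_1 = 1, A_2 = 6, A_3 = 6, A_4 = 1, A_5 = 1. Minimum distance d = 1.

Enumerate all 2^4 = 16 messages m ∈ F_2^4.
For each, compute codeword c = mG in F_2^6, then tally its weight.
  m = 0000 → c = 000000, weight = 0.
  m = 1000 → c = 110000, weight = 2.
  m = 0100 → c = 110100, weight = 3.
  m = 1100 → c = 000100, weight = 1.
  m = 0010 → c = 100010, weight = 2.
  m = 1010 → c = 010010, weight = 2.
  m = 0110 → c = 010110, weight = 3.
  m = 1110 → c = 100110, weight = 3.
  m = 0001 → c = 101100, weight = 3.
  m = 1001 → c = 011100, weight = 3.
  m = 0101 → c = 011000, weight = 2.
  m = 1101 → c = 101000, weight = 2.
  m = 0011 → c = 001110, weight = 3.
  m = 1011 → c = 111110, weight = 5.
  m = 0111 → c = 111010, weight = 4.
  m = 1111 → c = 001010, weight = 2.
Tally weights:
  weight 0: 1 codewords.
  weight 1: 1 codewords.
  weight 2: 6 codewords.
  weight 3: 6 codewords.
  weight 4: 1 codewords.
  weight 5: 1 codewords.
Minimum distance d = smallest w > 0 with A_w > 0 = 1.
Sanity: Σ A_w = 16 = 2^4 = 16 ✓.


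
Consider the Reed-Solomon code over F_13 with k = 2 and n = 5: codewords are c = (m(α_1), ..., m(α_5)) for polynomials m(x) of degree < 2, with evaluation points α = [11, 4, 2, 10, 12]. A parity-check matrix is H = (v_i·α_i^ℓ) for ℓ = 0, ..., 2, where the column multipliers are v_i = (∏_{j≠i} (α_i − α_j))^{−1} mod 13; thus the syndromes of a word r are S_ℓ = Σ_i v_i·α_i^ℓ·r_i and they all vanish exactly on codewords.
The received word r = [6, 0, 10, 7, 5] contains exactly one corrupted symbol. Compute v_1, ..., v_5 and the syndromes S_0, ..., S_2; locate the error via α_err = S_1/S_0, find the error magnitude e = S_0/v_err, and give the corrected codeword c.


S = (6, 12, 11), error at position 3, error magnitude e = 8, c = [6, 0, 2, 7, 5].

Step 1: column multipliers v_i = (∏_{j≠i}(α_i − α_j))^{−1} mod 13.
  i = 1 (α = 11): (11−4)(11−2)(11−10)(11−12) = 7·9·1·(−1) = −63 ≡ 2, so v_1 = 2^{−1} = 7 (mod 13).
  i = 2 (α = 4): (4−11)(4−2)(4−10)(4−12) = (−7)·2·(−6)·(−8) = −672 ≡ 4, so v_2 = 4^{−1} = 10 (mod 13).
  i = 3 (α = 2): (2−11)(2−4)(2−10)(2−12) = (−9)·(−2)·(−8)·(−10) = 1440 ≡ 10, so v_3 = 10^{−1} = 4 (mod 13).
  i = 4 (α = 10): (10−11)(10−4)(10−2)(10−12) = (−1)·6·8·(−2) = 96 ≡ 5, so v_4 = 5^{−1} = 8 (mod 13).
  i = 5 (α = 12): (12−11)(12−4)(12−2)(12−10) = 1·8·10·2 = 160 ≡ 4, so v_5 = 4^{−1} = 10 (mod 13).
  v = [7, 10, 4, 8, 10].
Step 2: syndromes of r = [6, 0, 10, 7, 5] (all sums mod 13).
  S_0 = Σ v_i r_i = 7·6 + 10·0 + 4·10 + 8·7 + 10·5 = 188 ≡ 6.
  S_1 = Σ v_i α_i r_i = 7·11·6 + 10·4·0 + 4·2·10 + 8·10·7 + 10·12·5 = 1702 ≡ 12.
  α_i^2 mod 13 = [4, 3, 4, 9, 1].
  S_2 = Σ v_i α_i^2 r_i = 7·4·6 + 10·3·0 + 4·4·10 + 8·9·7 + 10·1·5 = 882 ≡ 11.
  S = (6, 12, 11) ≠ 0, so r is not a codeword (an error is present).
Step 3: locate the error. For a single error e at position i, S_ℓ = v_i·e·α_i^ℓ, so α_err = S_1/S_0.
  S_0^{−1} = 6^{−1} = 11 (mod 13), so α_err = 12·11 = 132 ≡ 2 = α_3. Error position i = 3.
  Consistency check: S_2/S_1 = 11·12 = 132 ≡ 2 = α_err ✓ (single-error assumption holds).
Step 4: error magnitude e = S_0/v_3 = S_0·∏_{j≠3}(α_3 − α_j) = 6·10 = 60 ≡ 8 (mod 13).
Step 5: correct position 3: c_3 = r_3 − e = 10 − 8 ≡ 2 (mod 13). Hence c = [6, 0, 2, 7, 5].
  Check: interpolating c through the α_i gives m(x) = 4 + 12·x (degree < 2) with m(α_i) = c_i for every i, so c is indeed a codeword.


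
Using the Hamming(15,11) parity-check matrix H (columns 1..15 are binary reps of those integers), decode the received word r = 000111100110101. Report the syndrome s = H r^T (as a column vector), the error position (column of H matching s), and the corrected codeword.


s = (0, 0, 1, 1)^T, error position = 3, corrected codeword c = 001111100110101

Compute s = H r^T mod 2 one row at a time:
  s_1 = 0 + 0 + 1 + 1 + 0 + 1 + 0 + 1 = 4 ≡ 0 (mod 2).
  s_2 = 1 + 1 + 1 + 1 + 0 + 1 + 0 + 1 = 6 ≡ 0 (mod 2).
  s_3 = 0 + 0 + 1 + 1 + 1 + 1 + 0 + 1 = 5 ≡ 1 (mod 2).
  s_4 = 0 + 0 + 1 + 1 + 0 + 1 + 1 + 1 = 5 ≡ 1 (mod 2).
s = (0, 0, 1, 1)^T — this equals column 3 of H (binary 0011), so error is at position 3.
Correct: flip bit 3 of r = 000111100110101 to get c = 001111100110101.


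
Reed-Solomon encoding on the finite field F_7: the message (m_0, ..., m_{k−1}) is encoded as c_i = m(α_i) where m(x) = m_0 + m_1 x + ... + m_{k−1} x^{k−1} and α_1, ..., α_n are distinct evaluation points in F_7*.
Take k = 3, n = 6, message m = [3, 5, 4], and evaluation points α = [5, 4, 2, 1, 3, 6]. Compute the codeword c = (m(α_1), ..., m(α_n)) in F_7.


c = [2, 3, 1, 5, 5, 2]

Message polynomial: m(x) = 3 + 5·x + 4·x^2 (mod 7).
For each evaluation point α_i, compute m(α_i) mod 7:
  α_1 = 5: Horner steps 4 → 4 → 2, so m(5) = 2.
  α_2 = 4: Horner steps 4 → 0 → 3, so m(4) = 3.
  α_3 = 2: Horner steps 4 → 6 → 1, so m(2) = 1.
  α_4 = 1: Horner steps 4 → 2 → 5, so m(1) = 5.
  α_5 = 3: Horner steps 4 → 3 → 5, so m(3) = 5.
  α_6 = 6: Horner steps 4 → 1 → 2, so m(6) = 2.
Codeword c = [2, 3, 1, 5, 5, 2] ∈ F_7^6.


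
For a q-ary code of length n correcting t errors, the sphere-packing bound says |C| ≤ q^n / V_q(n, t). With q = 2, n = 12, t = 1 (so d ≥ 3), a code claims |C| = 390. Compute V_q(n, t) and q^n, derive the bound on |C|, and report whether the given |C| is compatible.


V_q(n, t) = 13, q^n = 4096, Hamming bound = 315, |C| = 390 > bound (violated).

Step 1: Compute V_q(n, t) = Σ_{j=0}^1 C(n, j) (q−1)^j.
  j = 0: C(12,0)·(1)^0 = 1·1 = 1.
  j = 1: C(12,1)·(1)^1 = 12·1 = 12.
  V_q(n, t) = 1 + 12 = 13.
Step 2: q^n = 2^12 = 4096.
Step 3: Hamming bound ⌊q^n / V_q(n,t)⌋ = ⌊4096/13⌋ = 315.
Step 4: Compare |C| = 390 to 315: violated.
The claimed |C| lies above the Hamming bound, so no 2-ary code of length 12 with d ≥ 3 can have 390 codewords.


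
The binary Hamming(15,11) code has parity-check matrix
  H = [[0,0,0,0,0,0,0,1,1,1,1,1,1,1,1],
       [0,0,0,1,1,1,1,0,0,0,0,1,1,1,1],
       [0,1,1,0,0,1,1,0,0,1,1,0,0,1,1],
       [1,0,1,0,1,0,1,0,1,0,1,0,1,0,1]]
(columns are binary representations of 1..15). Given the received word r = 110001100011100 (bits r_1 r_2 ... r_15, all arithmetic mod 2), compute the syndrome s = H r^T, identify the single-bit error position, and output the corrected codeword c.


s = (1, 0, 0, 0)^T, error position = 8, corrected codeword c = 110001110011100

Compute s = H r^T mod 2 one row at a time:
  s_1 = 0 + 0 + 0 + 1 + 1 + 1 + 0 + 0 = 3 ≡ 1 (mod 2).
  s_2 = 0 + 0 + 1 + 1 + 1 + 1 + 0 + 0 = 4 ≡ 0 (mod 2).
  s_3 = 1 + 0 + 1 + 1 + 0 + 1 + 0 + 0 = 4 ≡ 0 (mod 2).
  s_4 = 1 + 0 + 0 + 1 + 0 + 1 + 1 + 0 = 4 ≡ 0 (mod 2).
s = (1, 0, 0, 0)^T — this equals column 8 of H (binary 1000), so error is at position 8.
Correct: flip bit 8 of r = 110001100011100 to get c = 110001110011100.


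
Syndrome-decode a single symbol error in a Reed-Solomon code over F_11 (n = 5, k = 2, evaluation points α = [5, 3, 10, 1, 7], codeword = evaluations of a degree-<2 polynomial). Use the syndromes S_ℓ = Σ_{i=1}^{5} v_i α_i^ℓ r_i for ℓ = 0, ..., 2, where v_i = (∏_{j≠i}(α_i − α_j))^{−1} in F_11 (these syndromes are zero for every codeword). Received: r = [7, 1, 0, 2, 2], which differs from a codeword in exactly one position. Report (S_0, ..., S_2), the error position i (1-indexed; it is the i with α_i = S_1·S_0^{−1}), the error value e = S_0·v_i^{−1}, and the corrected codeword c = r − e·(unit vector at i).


S = (6, 6, 6), error at position 4, error magnitude e = 7, c = [7, 1, 0, 6, 2].

Step 1: column multipliers v_i = (∏_{j≠i}(α_i − α_j))^{−1} mod 11.
  i = 1 (α = 5): (5−3)(5−10)(5−1)(5−7) = 2·(−5)·4·(−2) = 80 ≡ 3, so v_1 = 3^{−1} = 4 (mod 11).
  i = 2 (α = 3): (3−5)(3−10)(3−1)(3−7) = (−2)·(−7)·2·(−4) = −112 ≡ 9, so v_2 = 9^{−1} = 5 (mod 11).
  i = 3 (α = 10): (10−5)(10−3)(10−1)(10−7) = 5·7·9·3 = 945 ≡ 10, so v_3 = 10^{−1} = 10 (mod 11).
  i = 4 (α = 1): (1−5)(1−3)(1−10)(1−7) = (−4)·(−2)·(−9)·(−6) = 432 ≡ 3, so v_4 = 3^{−1} = 4 (mod 11).
  i = 5 (α = 7): (7−5)(7−3)(7−10)(7−1) = 2·4·(−3)·6 = −144 ≡ 10, so v_5 = 10^{−1} = 10 (mod 11).
  v = [4, 5, 10, 4, 10].
Step 2: syndromes of r = [7, 1, 0, 2, 2] (all sums mod 11).
  S_0 = Σ v_i r_i = 4·7 + 5·1 + 10·0 + 4·2 + 10·2 = 61 ≡ 6.
  S_1 = Σ v_i α_i r_i = 4·5·7 + 5·3·1 + 10·10·0 + 4·1·2 + 10·7·2 = 303 ≡ 6.
  α_i^2 mod 11 = [3, 9, 1, 1, 5].
  S_2 = Σ v_i α_i^2 r_i = 4·3·7 + 5·9·1 + 10·1·0 + 4·1·2 + 10·5·2 = 237 ≡ 6.
  S = (6, 6, 6) ≠ 0, so r is not a codeword (an error is present).
Step 3: locate the error. For a single error e at position i, S_ℓ = v_i·e·α_i^ℓ, so α_err = S_1/S_0.
  S_0^{−1} = 6^{−1} = 2 (mod 11), so α_err = 6·2 = 12 ≡ 1 = α_4. Error position i = 4.
  Consistency check: S_2/S_1 = 6·2 = 12 ≡ 1 = α_err ✓ (single-error assumption holds).
Step 4: error magnitude e = S_0/v_4 = S_0·∏_{j≠4}(α_4 − α_j) = 6·3 = 18 ≡ 7 (mod 11).
Step 5: correct position 4: c_4 = r_4 − e = 2 − 7 ≡ 6 (mod 11). Hence c = [7, 1, 0, 6, 2].
  Check: interpolating c through the α_i gives m(x) = 3 + 3·x (degree < 2) with m(α_i) = c_i for every i, so c is indeed a codeword.
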